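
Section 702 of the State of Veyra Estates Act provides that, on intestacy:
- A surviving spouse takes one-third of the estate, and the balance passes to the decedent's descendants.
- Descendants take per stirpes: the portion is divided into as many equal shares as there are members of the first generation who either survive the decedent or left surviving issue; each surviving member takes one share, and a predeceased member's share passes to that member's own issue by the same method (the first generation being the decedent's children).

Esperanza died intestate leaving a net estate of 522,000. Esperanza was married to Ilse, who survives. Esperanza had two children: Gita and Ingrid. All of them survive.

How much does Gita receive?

Gita receives 174,000.

Ilse takes one-third of 522,000 = 174,000. The remaining 348,000 passes to the descendants.
The descendants' portion (348,000) is divided into 2 shares of 174,000: Gita and Ingrid each take 174,000.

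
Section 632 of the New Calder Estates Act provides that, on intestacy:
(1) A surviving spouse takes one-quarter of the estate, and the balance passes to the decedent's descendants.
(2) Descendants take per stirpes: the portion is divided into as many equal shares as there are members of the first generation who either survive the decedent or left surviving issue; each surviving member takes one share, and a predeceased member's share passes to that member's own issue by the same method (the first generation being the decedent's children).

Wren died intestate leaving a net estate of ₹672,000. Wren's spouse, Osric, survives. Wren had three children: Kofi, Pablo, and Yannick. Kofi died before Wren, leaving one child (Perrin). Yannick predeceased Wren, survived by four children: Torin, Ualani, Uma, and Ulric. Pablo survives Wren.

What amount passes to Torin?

Osric takes one-quarter of ₹672,000 = ₹168,000. The remaining ₹504,000 passes to the descendants.
The descendants' portion (₹504,000) is divided into 3 shares of ₹168,000: Pablo takes ₹168,000; Kofi's ₹168,000 share passes to Kofi's issue; Yannick's ₹168,000 share passes to Yannick's issue.
Kofi's share (₹168,000) passes entirely to Perrin.
Yannick's share (₹168,000) is divided into 4 shares of ₹42,000: Torin, Ualani, Uma, and Ulric each take ₹42,000.

Torin receives ₹42,000.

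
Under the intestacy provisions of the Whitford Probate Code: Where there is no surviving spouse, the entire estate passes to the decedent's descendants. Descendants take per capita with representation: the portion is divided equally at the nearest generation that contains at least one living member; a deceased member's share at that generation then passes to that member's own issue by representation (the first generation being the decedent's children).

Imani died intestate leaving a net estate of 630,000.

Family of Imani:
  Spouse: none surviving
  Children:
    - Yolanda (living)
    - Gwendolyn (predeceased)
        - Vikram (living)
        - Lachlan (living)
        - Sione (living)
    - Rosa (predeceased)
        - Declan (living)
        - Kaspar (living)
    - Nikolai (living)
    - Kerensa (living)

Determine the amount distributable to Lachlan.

Lachlan receives 42,000.

The entire 630,000 passes to the descendants.
That amount (630,000) is divided into 5 shares of 126,000: Yolanda, Nikolai, and Kerensa each take 126,000; Gwendolyn's 126,000 share passes to Gwendolyn's issue; Rosa's 126,000 share passes to Rosa's issue.
Gwendolyn's share (126,000) is divided into 3 shares of 42,000: Vikram, Lachlan, and Sione each take 42,000.
Rosa's share (126,000) is divided into 2 shares of 63,000: Declan and Kaspar each take 63,000.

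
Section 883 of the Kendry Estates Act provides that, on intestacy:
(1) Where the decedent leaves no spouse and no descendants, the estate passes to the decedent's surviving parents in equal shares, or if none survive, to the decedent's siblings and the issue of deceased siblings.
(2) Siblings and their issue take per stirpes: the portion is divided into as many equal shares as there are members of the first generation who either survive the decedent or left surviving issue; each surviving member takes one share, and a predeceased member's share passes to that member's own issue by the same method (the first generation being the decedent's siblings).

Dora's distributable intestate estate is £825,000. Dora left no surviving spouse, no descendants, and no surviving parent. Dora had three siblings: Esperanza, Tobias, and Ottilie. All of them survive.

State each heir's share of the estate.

Esperanza: £275,000; Tobias: £275,000; Ottilie: £275,000

The entire £825,000 passes to the siblings and their issue.
That amount (£825,000) is divided into 3 shares of £275,000: Esperanza, Tobias, and Ottilie each take £275,000.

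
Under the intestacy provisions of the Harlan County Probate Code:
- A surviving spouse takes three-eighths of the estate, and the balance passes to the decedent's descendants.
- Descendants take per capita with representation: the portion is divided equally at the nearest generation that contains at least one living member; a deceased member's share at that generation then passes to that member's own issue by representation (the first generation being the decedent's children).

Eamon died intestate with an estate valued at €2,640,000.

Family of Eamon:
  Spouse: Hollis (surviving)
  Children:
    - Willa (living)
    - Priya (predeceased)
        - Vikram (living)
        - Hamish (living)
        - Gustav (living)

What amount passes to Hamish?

Hollis takes three-eighths of €2,640,000 = €990,000. The remaining €1,650,000 passes to the descendants.
The descendants' portion (€1,650,000) is divided into 2 shares of €825,000: Willa takes €825,000; Priya's €825,000 share passes to Priya's issue.
Priya's share (€825,000) is divided into 3 shares of €275,000: Vikram, Hamish, and Gustav each take €275,000.

Hamish receives €275,000.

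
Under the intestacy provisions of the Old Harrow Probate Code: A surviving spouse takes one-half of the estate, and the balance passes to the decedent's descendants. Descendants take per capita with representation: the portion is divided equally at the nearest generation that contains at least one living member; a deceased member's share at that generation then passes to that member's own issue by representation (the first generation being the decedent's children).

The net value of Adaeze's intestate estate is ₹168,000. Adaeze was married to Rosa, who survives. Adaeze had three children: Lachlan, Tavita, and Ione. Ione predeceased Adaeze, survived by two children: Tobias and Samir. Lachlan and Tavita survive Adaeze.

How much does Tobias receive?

Rosa takes one-half of ₹168,000 = ₹84,000. The remaining ₹84,000 passes to the descendants.
The descendants' portion (₹84,000) is divided into 3 shares of ₹28,000: Lachlan and Tavita each take ₹28,000; Ione's ₹28,000 share passes to Ione's issue.
Ione's share (₹28,000) is divided into 2 shares of ₹14,000: Tobias and Samir each take ₹14,000.

Tobias receives ₹14,000.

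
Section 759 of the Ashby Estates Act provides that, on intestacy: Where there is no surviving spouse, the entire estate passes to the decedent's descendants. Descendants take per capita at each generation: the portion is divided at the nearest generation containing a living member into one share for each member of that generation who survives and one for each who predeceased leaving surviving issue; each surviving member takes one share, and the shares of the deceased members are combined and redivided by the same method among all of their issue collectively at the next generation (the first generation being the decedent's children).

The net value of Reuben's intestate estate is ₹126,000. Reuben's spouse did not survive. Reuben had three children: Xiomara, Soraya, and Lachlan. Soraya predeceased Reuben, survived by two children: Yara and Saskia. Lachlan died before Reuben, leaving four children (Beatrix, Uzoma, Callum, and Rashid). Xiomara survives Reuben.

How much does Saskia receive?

Saskia receives ₹14,000.

The entire ₹126,000 passes to the descendants.
That amount (₹126,000) is divided at the children's generation into 3 shares of ₹42,000. Xiomara takes ₹42,000. The 2 shares of the deceased (Soraya and Lachlan) are combined into a pool of ₹84,000.
That pool (₹84,000) is divided at the grandchildren's generation equally among Yara, Saskia, Beatrix, Uzoma, Callum, and Rashid: ₹14,000 each.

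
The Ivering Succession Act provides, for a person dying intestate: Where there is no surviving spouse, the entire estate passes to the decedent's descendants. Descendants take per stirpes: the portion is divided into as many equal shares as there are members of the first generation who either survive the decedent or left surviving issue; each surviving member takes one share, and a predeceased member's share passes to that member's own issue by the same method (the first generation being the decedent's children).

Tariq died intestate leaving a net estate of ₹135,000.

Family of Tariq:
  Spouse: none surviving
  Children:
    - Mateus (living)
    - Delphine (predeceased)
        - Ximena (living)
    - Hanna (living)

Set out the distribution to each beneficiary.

The entire ₹135,000 passes to the descendants.
That amount (₹135,000) is divided into 3 shares of ₹45,000: Mateus and Hanna each take ₹45,000; Delphine's ₹45,000 share passes to Delphine's issue.
Delphine's share (₹45,000) passes entirely to Ximena.

Mateus: ₹45,000; Ximena: ₹45,000; Hanna: ₹45,000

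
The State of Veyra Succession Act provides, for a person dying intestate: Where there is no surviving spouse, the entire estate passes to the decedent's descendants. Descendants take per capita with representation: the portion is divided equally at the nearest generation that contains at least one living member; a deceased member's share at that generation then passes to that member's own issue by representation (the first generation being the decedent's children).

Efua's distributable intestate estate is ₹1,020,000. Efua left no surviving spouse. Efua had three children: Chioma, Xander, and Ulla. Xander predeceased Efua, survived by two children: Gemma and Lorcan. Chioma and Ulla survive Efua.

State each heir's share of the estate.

The entire ₹1,020,000 passes to the descendants.
That amount (₹1,020,000) is divided into 3 shares of ₹340,000: Chioma and Ulla each take ₹340,000; Xander's ₹340,000 share passes to Xander's issue.
Xander's share (₹340,000) is divided into 2 shares of ₹170,000: Gemma and Lorcan each take ₹170,000.

Chioma: ₹340,000; Gemma: ₹170,000; Lorcan: ₹170,000; Ulla: ₹340,000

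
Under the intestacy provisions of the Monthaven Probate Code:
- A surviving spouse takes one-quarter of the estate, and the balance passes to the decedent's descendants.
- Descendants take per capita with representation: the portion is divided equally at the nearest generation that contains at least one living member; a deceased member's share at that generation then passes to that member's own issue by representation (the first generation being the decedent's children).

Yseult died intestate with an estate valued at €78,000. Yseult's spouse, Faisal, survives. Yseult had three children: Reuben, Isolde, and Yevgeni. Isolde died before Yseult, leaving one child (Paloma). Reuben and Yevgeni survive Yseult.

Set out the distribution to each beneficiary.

Faisal takes one-quarter of €78,000 = €19,500. The remaining €58,500 passes to the descendants.
The descendants' portion (€58,500) is divided into 3 shares of €19,500: Reuben and Yevgeni each take €19,500; Isolde's €19,500 share passes to Isolde's issue.
Isolde's share (€19,500) passes entirely to Paloma.

Faisal: €19,500; Reuben: €19,500; Paloma: €19,500; Yevgeni: €19,500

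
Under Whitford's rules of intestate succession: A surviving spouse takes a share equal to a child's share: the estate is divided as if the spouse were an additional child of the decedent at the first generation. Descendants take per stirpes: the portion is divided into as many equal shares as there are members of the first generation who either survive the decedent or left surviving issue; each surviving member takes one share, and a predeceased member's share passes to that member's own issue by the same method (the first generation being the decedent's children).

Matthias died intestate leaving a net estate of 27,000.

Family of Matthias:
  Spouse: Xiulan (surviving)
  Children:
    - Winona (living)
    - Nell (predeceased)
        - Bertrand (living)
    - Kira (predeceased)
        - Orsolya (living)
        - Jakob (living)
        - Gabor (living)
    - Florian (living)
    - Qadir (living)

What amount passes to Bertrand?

Bertrand receives 4,500.

The spouse counts as an additional share at the children's level, so there are 6 primary shares of 4,500. Xiulan takes one such share (4,500).
The children's combined portion (22,500) is divided into 5 shares of 4,500: Winona, Florian, and Qadir each take 4,500; Nell's 4,500 share passes to Nell's issue; Kira's 4,500 share passes to Kira's issue.
Nell's share (4,500) passes entirely to Bertrand.
Kira's share (4,500) is divided into 3 shares of 1,500: Orsolya, Jakob, and Gabor each take 1,500.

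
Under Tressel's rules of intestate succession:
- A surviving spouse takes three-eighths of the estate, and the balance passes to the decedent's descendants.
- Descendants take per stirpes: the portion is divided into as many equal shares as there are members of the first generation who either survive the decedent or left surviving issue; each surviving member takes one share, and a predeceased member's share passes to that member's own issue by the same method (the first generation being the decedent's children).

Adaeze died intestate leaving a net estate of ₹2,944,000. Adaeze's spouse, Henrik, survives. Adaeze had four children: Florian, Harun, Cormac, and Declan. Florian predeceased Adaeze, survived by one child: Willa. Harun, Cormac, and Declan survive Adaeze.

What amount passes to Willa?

Henrik takes three-eighths of ₹2,944,000 = ₹1,104,000. The remaining ₹1,840,000 passes to the descendants.
The descendants' portion (₹1,840,000) is divided into 4 shares of ₹460,000: Harun, Cormac, and Declan each take ₹460,000; Florian's ₹460,000 share passes to Florian's issue.
Florian's share (₹460,000) passes entirely to Willa.

Willa receives ₹460,000.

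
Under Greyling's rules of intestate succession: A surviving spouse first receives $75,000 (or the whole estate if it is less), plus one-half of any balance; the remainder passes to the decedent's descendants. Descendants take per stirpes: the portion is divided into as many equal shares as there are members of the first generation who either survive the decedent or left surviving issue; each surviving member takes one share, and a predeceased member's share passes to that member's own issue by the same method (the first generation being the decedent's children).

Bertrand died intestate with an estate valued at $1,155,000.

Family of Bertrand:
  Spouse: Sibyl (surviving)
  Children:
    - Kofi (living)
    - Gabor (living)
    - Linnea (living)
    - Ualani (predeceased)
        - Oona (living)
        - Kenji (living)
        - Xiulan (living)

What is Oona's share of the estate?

Sibyl first takes $75,000, leaving a balance of $1,080,000. Sibyl then takes one-half of the balance ($540,000), for a total of $615,000. The remaining $540,000 passes to the descendants.
The descendants' portion ($540,000) is divided into 4 shares of $135,000: Kofi, Gabor, and Linnea each take $135,000; Ualani's $135,000 share passes to Ualani's issue.
Ualani's share ($135,000) is divided into 3 shares of $45,000: Oona, Kenji, and Xiulan each take $45,000.

Oona receives $45,000.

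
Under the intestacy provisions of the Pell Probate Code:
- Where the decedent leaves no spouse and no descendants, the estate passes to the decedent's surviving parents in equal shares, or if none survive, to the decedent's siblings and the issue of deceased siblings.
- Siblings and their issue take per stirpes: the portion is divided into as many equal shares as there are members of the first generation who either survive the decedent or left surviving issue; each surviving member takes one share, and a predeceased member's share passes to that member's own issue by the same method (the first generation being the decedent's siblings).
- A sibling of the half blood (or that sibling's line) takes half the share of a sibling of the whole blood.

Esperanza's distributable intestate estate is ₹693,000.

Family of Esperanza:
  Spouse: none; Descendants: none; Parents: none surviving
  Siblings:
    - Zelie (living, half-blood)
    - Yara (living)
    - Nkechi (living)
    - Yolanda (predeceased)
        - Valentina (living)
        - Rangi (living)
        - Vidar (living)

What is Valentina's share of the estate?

The entire ₹693,000 passes to the siblings and their issue.
Counting each half-blood sibling's line as half a unit, there are 7/2 units in ₹693,000, so one unit is ₹198,000. Whole-blood lines (Yara, Nkechi, and Yolanda) take ₹198,000 each; half-blood lines (Zelie) take ₹99,000 each.
Yolanda's share (₹198,000) is divided into 3 shares of ₹66,000: Valentina, Rangi, and Vidar each take ₹66,000.

Valentina receives ₹66,000.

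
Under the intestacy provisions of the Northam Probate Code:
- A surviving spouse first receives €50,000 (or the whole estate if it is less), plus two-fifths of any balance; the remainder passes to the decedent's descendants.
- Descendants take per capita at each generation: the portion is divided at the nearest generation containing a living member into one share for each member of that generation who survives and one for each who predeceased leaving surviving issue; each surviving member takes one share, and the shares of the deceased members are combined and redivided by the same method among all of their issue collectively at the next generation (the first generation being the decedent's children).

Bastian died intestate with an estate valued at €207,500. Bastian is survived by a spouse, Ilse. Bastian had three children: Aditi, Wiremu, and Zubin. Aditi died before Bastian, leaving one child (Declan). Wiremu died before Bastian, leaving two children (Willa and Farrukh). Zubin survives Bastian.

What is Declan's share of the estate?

Ilse first takes €50,000, leaving a balance of €157,500. Ilse then takes two-fifths of the balance (€63,000), for a total of €113,000. The remaining €94,500 passes to the descendants.
The descendants' portion (€94,500) is divided at the children's generation into 3 shares of €31,500. Zubin takes €31,500. The 2 shares of the deceased (Aditi and Wiremu) are combined into a pool of €63,000.
That pool (€63,000) is divided at the grandchildren's generation equally among Declan, Willa, and Farrukh: €21,000 each.

Declan receives €21,000.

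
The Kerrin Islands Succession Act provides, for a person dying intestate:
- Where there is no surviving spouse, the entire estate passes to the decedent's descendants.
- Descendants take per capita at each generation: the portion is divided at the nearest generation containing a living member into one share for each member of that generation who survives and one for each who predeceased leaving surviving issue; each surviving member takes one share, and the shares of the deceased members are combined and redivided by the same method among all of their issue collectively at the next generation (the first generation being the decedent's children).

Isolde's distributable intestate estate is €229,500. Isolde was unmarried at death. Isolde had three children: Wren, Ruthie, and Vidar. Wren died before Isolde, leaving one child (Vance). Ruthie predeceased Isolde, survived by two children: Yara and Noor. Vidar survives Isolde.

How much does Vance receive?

Vance receives €51,000.

The entire €229,500 passes to the descendants.
That amount (€229,500) is divided at the children's generation into 3 shares of €76,500. Vidar takes €76,500. The 2 shares of the deceased (Wren and Ruthie) are combined into a pool of €153,000.
That pool (€153,000) is divided at the grandchildren's generation equally among Vance, Yara, and Noor: €51,000 each.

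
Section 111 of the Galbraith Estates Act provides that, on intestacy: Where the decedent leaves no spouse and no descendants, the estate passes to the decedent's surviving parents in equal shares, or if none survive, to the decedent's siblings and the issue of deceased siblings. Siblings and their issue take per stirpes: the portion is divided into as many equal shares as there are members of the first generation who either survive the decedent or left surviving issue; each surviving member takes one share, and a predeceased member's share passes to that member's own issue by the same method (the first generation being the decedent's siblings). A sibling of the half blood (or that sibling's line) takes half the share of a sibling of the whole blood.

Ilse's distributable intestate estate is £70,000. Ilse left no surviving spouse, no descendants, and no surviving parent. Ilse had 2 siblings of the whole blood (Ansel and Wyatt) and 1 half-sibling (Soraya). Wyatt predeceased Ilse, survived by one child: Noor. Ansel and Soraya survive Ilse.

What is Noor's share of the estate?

The entire £70,000 passes to the siblings and their issue.
Counting each half-blood sibling's line as half a unit, there are 5/2 units in £70,000, so one unit is £28,000. Whole-blood lines (Ansel and Wyatt) take £28,000 each; half-blood lines (Soraya) take £14,000 each.
Wyatt's share (£28,000) passes entirely to Noor.

Noor receives £28,000.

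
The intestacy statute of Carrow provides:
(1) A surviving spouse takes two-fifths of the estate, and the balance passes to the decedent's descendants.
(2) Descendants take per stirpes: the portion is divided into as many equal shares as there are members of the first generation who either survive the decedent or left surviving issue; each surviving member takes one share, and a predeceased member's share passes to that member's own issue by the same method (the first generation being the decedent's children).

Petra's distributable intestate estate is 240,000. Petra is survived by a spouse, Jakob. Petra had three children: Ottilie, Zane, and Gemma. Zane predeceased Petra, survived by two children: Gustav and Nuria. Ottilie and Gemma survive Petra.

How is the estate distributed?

Jakob: 96,000; Ottilie: 48,000; Gustav: 24,000; Nuria: 24,000; Gemma: 48,000

Jakob takes two-fifths of 240,000 = 96,000. The remaining 144,000 passes to the descendants.
The descendants' portion (144,000) is divided into 3 shares of 48,000: Ottilie and Gemma each take 48,000; Zane's 48,000 share passes to Zane's issue.
Zane's share (48,000) is divided into 2 shares of 24,000: Gustav and Nuria each take 24,000.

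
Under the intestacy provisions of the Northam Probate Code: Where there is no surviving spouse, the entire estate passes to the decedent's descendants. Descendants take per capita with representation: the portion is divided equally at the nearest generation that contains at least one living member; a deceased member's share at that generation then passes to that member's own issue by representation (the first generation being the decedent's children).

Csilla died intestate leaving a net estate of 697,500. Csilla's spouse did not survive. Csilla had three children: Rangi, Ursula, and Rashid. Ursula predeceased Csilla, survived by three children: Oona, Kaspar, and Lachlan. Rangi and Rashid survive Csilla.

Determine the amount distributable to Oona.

The entire 697,500 passes to the descendants.
That amount (697,500) is divided into 3 shares of 232,500: Rangi and Rashid each take 232,500; Ursula's 232,500 share passes to Ursula's issue.
Ursula's share (232,500) is divided into 3 shares of 77,500: Oona, Kaspar, and Lachlan each take 77,500.

Oona receives 77,500.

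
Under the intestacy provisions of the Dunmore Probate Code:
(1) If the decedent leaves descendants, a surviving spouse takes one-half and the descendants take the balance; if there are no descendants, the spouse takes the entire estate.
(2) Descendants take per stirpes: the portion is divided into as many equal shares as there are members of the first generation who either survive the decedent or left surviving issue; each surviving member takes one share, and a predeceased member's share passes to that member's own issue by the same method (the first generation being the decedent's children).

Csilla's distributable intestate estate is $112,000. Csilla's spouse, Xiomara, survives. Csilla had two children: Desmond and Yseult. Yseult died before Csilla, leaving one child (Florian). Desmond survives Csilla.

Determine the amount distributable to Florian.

Xiomara takes one-half of $112,000 = $56,000. The remaining $56,000 passes to the descendants.
The descendants' portion ($56,000) is divided into 2 shares of $28,000: Desmond takes $28,000; Yseult's $28,000 share passes to Yseult's issue.
Yseult's share ($28,000) passes entirely to Florian.

Florian receives $28,000.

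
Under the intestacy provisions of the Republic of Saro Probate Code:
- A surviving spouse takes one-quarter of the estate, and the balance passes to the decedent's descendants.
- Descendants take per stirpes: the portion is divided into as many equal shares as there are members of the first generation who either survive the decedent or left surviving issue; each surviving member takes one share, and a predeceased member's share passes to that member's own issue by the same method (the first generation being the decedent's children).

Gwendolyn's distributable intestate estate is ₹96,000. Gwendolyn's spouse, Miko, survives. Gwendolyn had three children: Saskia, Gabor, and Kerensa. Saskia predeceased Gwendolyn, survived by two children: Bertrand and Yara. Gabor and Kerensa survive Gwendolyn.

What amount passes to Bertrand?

Bertrand receives ₹12,000.

Miko takes one-quarter of ₹96,000 = ₹24,000. The remaining ₹72,000 passes to the descendants.
The descendants' portion (₹72,000) is divided into 3 shares of ₹24,000: Gabor and Kerensa each take ₹24,000; Saskia's ₹24,000 share passes to Saskia's issue.
Saskia's share (₹24,000) is divided into 2 shares of ₹12,000: Bertrand and Yara each take ₹12,000.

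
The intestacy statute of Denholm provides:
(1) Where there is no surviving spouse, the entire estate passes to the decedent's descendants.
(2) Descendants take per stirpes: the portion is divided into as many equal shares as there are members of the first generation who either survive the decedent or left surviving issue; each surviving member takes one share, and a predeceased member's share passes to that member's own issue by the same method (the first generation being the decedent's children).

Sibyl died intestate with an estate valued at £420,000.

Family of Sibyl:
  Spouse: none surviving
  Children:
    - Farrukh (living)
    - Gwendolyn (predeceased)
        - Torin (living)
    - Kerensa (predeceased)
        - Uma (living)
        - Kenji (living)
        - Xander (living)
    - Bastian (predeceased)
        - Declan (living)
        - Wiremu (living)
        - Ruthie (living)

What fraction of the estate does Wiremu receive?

Wiremu receives 1/12 of the estate.

The entire £420,000 passes to the descendants.
That amount (£420,000) is divided into 4 shares of £105,000: Farrukh takes £105,000; Gwendolyn's £105,000 share passes to Gwendolyn's issue; Kerensa's £105,000 share passes to Kerensa's issue; Bastian's £105,000 share passes to Bastian's issue.
Gwendolyn's share (£105,000) passes entirely to Torin.
Kerensa's share (£105,000) is divided into 3 shares of £35,000: Uma, Kenji, and Xander each take £35,000.
Bastian's share (£105,000) is divided into 3 shares of £35,000: Declan, Wiremu, and Ruthie each take £35,000.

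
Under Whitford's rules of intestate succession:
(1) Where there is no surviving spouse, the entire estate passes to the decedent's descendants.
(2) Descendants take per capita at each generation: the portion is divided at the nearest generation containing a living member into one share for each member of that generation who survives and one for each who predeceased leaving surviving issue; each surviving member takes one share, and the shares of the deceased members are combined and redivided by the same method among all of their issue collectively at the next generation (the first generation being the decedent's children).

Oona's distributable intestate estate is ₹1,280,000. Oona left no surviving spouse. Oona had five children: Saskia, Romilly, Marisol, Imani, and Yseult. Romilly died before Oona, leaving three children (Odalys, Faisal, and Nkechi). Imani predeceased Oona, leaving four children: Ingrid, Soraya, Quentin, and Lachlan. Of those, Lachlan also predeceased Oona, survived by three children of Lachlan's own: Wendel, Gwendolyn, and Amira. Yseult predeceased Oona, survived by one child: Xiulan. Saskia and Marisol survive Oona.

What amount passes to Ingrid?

The entire ₹1,280,000 passes to the descendants.
That amount (₹1,280,000) is divided at the children's generation into 5 shares of ₹256,000. Saskia and Marisol each take ₹256,000. The 3 shares of the deceased (Romilly, Imani, and Yseult) are combined into a pool of ₹768,000.
That pool (₹768,000) is divided at the grandchildren's generation into 8 shares of ₹96,000. Odalys, Faisal, Nkechi, Ingrid, Soraya, Quentin, and Xiulan each take ₹96,000. The remaining share for the deceased Lachlan (₹96,000) is carried to the next generation.
That pool (₹96,000) is divided at the great-grandchildren's generation equally among Wendel, Gwendolyn, and Amira: ₹32,000 each.

Ingrid receives ₹96,000.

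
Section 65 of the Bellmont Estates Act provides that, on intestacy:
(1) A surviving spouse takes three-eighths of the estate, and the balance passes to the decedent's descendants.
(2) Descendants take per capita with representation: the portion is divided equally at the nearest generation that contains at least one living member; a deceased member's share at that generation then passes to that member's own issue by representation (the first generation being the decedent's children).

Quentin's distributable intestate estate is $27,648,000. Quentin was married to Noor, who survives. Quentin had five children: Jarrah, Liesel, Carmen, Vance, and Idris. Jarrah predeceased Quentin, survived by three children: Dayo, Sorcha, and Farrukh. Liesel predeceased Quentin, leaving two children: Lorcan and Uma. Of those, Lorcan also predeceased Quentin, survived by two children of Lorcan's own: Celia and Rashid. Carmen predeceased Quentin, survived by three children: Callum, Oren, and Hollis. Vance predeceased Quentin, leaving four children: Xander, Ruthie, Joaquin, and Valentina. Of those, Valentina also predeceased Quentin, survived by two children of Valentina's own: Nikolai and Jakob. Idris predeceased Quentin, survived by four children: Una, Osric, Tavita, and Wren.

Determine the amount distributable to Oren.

Noor takes three-eighths of $27,648,000 = $10,368,000. The remaining $17,280,000 passes to the descendants.
No child survives, so the initial division is made at the grandchildren's generation.
The descendants' portion ($17,280,000) is divided into 16 shares of $1,080,000: Dayo, Sorcha, Farrukh, Uma, Callum, Oren, Hollis, Xander, Ruthie, Joaquin, Una, Osric, Tavita, and Wren each take $1,080,000; Lorcan's $1,080,000 share passes to Lorcan's issue; Valentina's $1,080,000 share passes to Valentina's issue.
Lorcan's share ($1,080,000) is divided into 2 shares of $540,000: Celia and Rashid each take $540,000.
Valentina's share ($1,080,000) is divided into 2 shares of $540,000: Nikolai and Jakob each take $540,000.

Oren receives $1,080,000.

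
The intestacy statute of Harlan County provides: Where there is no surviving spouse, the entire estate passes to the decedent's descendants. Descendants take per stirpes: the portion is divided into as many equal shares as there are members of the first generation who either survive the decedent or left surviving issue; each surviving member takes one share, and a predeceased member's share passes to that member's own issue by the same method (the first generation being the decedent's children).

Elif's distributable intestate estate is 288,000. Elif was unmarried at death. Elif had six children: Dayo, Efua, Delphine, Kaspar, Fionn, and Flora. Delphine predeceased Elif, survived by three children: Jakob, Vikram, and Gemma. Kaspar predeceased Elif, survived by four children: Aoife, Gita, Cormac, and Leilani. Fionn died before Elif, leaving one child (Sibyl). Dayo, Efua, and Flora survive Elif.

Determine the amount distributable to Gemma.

The entire 288,000 passes to the descendants.
That amount (288,000) is divided into 6 shares of 48,000: Dayo, Efua, and Flora each take 48,000; Delphine's 48,000 share passes to Delphine's issue; Kaspar's 48,000 share passes to Kaspar's issue; Fionn's 48,000 share passes to Fionn's issue.
Delphine's share (48,000) is divided into 3 shares of 16,000: Jakob, Vikram, and Gemma each take 16,000.
Kaspar's share (48,000) is divided into 4 shares of 12,000: Aoife, Gita, Cormac, and Leilani each take 12,000.
Fionn's share (48,000) passes entirely to Sibyl.

Gemma receives 16,000.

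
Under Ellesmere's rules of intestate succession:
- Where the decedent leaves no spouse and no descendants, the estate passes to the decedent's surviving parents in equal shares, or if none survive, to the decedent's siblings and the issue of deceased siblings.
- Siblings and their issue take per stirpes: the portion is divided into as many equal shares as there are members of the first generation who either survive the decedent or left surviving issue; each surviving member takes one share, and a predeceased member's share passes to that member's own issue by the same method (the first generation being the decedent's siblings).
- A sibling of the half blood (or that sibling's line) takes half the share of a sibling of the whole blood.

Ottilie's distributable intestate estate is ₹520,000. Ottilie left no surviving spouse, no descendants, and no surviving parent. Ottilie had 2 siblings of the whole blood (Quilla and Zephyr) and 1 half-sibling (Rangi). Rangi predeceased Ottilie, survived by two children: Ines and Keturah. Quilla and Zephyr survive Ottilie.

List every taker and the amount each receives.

The entire ₹520,000 passes to the siblings and their issue.
Counting each half-blood sibling's line as half a unit, there are 5/2 units in ₹520,000, so one unit is ₹208,000. Whole-blood lines (Quilla and Zephyr) take ₹208,000 each; half-blood lines (Rangi) take ₹104,000 each.
Rangi's share (₹104,000) is divided into 2 shares of ₹52,000: Ines and Keturah each take ₹52,000.

Ines: ₹52,000; Keturah: ₹52,000; Quilla: ₹208,000; Zephyr: ₹208,000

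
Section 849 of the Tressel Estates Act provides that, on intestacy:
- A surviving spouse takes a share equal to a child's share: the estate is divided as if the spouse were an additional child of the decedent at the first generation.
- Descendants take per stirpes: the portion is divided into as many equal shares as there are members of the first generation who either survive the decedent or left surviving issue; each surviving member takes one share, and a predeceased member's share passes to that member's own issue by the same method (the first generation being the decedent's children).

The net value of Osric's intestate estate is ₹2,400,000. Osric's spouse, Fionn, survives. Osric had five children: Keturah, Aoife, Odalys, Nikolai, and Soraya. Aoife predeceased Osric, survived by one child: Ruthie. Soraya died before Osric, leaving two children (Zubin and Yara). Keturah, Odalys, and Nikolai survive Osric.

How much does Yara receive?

The spouse counts as an additional share at the children's level, so there are 6 primary shares of ₹400,000. Fionn takes one such share (₹400,000).
The children's combined portion (₹2,000,000) is divided into 5 shares of ₹400,000: Keturah, Odalys, and Nikolai each take ₹400,000; Aoife's ₹400,000 share passes to Aoife's issue; Soraya's ₹400,000 share passes to Soraya's issue.
Aoife's share (₹400,000) passes entirely to Ruthie.
Soraya's share (₹400,000) is divided into 2 shares of ₹200,000: Zubin and Yara each take ₹200,000.

Yara receives ₹200,000.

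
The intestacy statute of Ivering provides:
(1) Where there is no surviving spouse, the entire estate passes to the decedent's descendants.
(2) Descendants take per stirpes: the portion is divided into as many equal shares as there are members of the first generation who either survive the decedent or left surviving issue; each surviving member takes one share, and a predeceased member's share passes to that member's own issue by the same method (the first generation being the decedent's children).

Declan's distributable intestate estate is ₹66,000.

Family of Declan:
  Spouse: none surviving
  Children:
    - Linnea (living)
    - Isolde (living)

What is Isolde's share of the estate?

The entire ₹66,000 passes to the descendants.
That amount (₹66,000) is divided into 2 shares of ₹33,000: Linnea and Isolde each take ₹33,000.

Isolde receives ₹33,000.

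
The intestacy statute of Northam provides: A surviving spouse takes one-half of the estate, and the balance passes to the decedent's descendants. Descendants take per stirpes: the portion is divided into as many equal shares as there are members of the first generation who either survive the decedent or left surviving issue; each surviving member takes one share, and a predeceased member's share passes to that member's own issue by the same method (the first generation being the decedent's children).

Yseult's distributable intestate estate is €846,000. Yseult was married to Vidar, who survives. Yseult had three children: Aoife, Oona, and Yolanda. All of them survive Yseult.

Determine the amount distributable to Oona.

Oona receives €141,000.

Vidar takes one-half of €846,000 = €423,000. The remaining €423,000 passes to the descendants.
The descendants' portion (€423,000) is divided into 3 shares of €141,000: Aoife, Oona, and Yolanda each take €141,000.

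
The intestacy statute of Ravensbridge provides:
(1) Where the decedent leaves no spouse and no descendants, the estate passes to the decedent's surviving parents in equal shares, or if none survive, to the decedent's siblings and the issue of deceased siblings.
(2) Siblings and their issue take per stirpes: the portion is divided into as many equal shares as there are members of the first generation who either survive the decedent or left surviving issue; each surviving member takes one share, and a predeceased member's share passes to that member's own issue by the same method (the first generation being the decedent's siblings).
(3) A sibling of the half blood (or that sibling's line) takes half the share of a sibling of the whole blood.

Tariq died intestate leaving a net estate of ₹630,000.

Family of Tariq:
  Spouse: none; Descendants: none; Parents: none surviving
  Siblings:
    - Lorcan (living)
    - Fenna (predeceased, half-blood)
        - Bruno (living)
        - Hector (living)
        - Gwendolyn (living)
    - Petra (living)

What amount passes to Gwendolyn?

Gwendolyn receives ₹42,000.

The entire ₹630,000 passes to the siblings and their issue.
Counting each half-blood sibling's line as half a unit, there are 5/2 units in ₹630,000, so one unit is ₹252,000. Whole-blood lines (Lorcan and Petra) take ₹252,000 each; half-blood lines (Fenna) take ₹126,000 each.
Fenna's share (₹126,000) is divided into 3 shares of ₹42,000: Bruno, Hector, and Gwendolyn each take ₹42,000.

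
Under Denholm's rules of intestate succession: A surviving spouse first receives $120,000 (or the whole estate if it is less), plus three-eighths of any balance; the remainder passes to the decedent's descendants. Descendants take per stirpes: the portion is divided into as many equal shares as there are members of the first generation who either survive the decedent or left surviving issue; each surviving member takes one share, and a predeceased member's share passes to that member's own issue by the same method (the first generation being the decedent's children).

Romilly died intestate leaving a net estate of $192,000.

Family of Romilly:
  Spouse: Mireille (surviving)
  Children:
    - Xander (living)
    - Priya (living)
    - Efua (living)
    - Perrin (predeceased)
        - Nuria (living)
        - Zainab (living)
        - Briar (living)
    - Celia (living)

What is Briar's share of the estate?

Mireille first takes $120,000, leaving a balance of $72,000. Mireille then takes three-eighths of the balance ($27,000), for a total of $147,000. The remaining $45,000 passes to the descendants.
The descendants' portion ($45,000) is divided into 5 shares of $9,000: Xander, Priya, Efua, and Celia each take $9,000; Perrin's $9,000 share passes to Perrin's issue.
Perrin's share ($9,000) is divided into 3 shares of $3,000: Nuria, Zainab, and Briar each take $3,000.

Briar receives $3,000.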